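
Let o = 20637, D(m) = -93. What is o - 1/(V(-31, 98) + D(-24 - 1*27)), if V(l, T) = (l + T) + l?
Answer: 1176310/57 ≈ 20637.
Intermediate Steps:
V(l, T) = T + 2*l (V(l, T) = (T + l) + l = T + 2*l)
o - 1/(V(-31, 98) + D(-24 - 1*27)) = 20637 - 1/((98 + 2*(-31)) - 93) = 20637 - 1/((98 - 62) - 93) = 20637 - 1/(36 - 93) = 20637 - 1/(-57) = 20637 - 1*(-1/57) = 20637 + 1/57 = 1176310/57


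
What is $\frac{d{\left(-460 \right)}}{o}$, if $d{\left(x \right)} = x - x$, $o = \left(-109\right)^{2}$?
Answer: $0$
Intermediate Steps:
$o = 11881$
$d{\left(x \right)} = 0$
$\frac{d{\left(-460 \right)}}{o} = \frac{0}{11881} = 0 \cdot \frac{1}{11881} = 0$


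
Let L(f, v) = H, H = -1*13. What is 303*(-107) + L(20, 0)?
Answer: -32434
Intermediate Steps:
H = -13
L(f, v) = -13
303*(-107) + L(20, 0) = 303*(-107) - 13 = -32421 - 13 = -32434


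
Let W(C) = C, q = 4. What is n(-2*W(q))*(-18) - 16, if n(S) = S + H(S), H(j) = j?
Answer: 272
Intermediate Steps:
n(S) = 2*S (n(S) = S + S = 2*S)
n(-2*W(q))*(-18) - 16 = (2*(-2*4))*(-18) - 16 = (2*(-8))*(-18) - 16 = -16*(-18) - 16 = 288 - 16 = 272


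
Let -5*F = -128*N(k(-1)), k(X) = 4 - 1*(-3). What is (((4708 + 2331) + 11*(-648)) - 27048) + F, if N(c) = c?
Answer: -134789/5 ≈ -26958.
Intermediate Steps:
k(X) = 7 (k(X) = 4 + 3 = 7)
F = 896/5 (F = -(-128)*7/5 = -⅕*(-896) = 896/5 ≈ 179.20)
(((4708 + 2331) + 11*(-648)) - 27048) + F = (((4708 + 2331) + 11*(-648)) - 27048) + 896/5 = ((7039 - 7128) - 27048) + 896/5 = (-89 - 27048) + 896/5 = -27137 + 896/5 = -134789/5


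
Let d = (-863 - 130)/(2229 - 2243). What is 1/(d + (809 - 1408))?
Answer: -14/7393 ≈ -0.0018937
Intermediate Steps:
d = 993/14 (d = -993/(-14) = -993*(-1/14) = 993/14 ≈ 70.929)
1/(d + (809 - 1408)) = 1/(993/14 + (809 - 1408)) = 1/(993/14 - 599) = 1/(-7393/14) = -14/7393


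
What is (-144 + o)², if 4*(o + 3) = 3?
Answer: 342225/16 ≈ 21389.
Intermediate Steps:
o = -9/4 (o = -3 + (¼)*3 = -3 + ¾ = -9/4 ≈ -2.2500)
(-144 + o)² = (-144 - 9/4)² = (-585/4)² = 342225/16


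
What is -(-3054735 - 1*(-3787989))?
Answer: -733254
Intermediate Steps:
-(-3054735 - 1*(-3787989)) = -(-3054735 + 3787989) = -1*733254 = -733254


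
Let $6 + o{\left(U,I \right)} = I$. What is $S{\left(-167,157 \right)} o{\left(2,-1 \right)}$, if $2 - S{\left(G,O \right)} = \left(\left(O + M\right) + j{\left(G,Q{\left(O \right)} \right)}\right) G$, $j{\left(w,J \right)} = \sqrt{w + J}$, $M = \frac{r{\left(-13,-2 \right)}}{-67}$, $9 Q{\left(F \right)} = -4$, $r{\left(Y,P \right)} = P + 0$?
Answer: $- \frac{12299987}{67} - \frac{1169 i \sqrt{1507}}{3} \approx -1.8358 \cdot 10^{5} - 15127.0 i$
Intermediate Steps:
$r{\left(Y,P \right)} = P$
$o{\left(U,I \right)} = -6 + I$
$Q{\left(F \right)} = - \frac{4}{9}$ ($Q{\left(F \right)} = \frac{1}{9} \left(-4\right) = - \frac{4}{9}$)
$M = \frac{2}{67}$ ($M = - \frac{2}{-67} = \left(-2\right) \left(- \frac{1}{67}\right) = \frac{2}{67} \approx 0.029851$)
$j{\left(w,J \right)} = \sqrt{J + w}$
$S{\left(G,O \right)} = 2 - G \left(\frac{2}{67} + O + \sqrt{- \frac{4}{9} + G}\right)$ ($S{\left(G,O \right)} = 2 - \left(\left(O + \frac{2}{67}\right) + \sqrt{- \frac{4}{9} + G}\right) G = 2 - \left(\left(\frac{2}{67} + O\right) + \sqrt{- \frac{4}{9} + G}\right) G = 2 - \left(\frac{2}{67} + O + \sqrt{- \frac{4}{9} + G}\right) G = 2 - G \left(\frac{2}{67} + O + \sqrt{- \frac{4}{9} + G}\right)$)
$S{\left(-167,157 \right)} o{\left(2,-1 \right)} = \left(2 - - \frac{334}{67} - \left(-167\right) 157 - - \frac{167 \sqrt{-4 + 9 \left(-167\right)}}{3}\right) \left(-6 - 1\right) = \left(2 + \frac{334}{67} + 26219 - - \frac{167 \sqrt{-4 - 1503}}{3}\right) \left(-7\right) = \left(2 + \frac{334}{67} + 26219 - - \frac{167 \sqrt{-1507}}{3}\right) \left(-7\right) = \left(2 + \frac{334}{67} + 26219 - - \frac{167 i \sqrt{1507}}{3}\right) \left(-7\right) = \left(2 + \frac{334}{67} + 26219 + \frac{167 i \sqrt{1507}}{3}\right) \left(-7\right) = \left(\frac{1757141}{67} + \frac{167 i \sqrt{1507}}{3}\right) \left(-7\right) = - \frac{12299987}{67} - \frac{1169 i \sqrt{1507}}{3}$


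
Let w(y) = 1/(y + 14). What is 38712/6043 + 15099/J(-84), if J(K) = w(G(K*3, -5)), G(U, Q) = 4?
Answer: 1642417338/6043 ≈ 2.7179e+5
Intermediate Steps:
w(y) = 1/(14 + y)
J(K) = 1/18 (J(K) = 1/(14 + 4) = 1/18)
38712/6043 + 15099/J(-84) = 38712/6043 + 15099/(1/18) = 38712*(1/6043) + 15099*18 = 38712/6043 + 271782 = 1642417338/6043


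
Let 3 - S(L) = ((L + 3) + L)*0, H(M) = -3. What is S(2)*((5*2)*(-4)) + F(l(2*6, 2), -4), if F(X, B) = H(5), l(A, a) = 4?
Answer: -123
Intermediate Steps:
F(X, B) = -3
S(L) = 3 (S(L) = 3 - ((L + 3) + L)*0 = 3 - ((3 + L) + L)*0 = 3 - (3 + 2*L)*0 = 3 - 1*0 = 3 + 0 = 3)
S(2)*((5*2)*(-4)) + F(l(2*6, 2), -4) = 3*((5*2)*(-4)) - 3 = 3*(10*(-4)) - 3 = 3*(-40) - 3 = -120 - 3 = -123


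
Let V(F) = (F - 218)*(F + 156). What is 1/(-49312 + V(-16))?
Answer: -1/82072 ≈ -1.2184e-5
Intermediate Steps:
V(F) = (-218 + F)*(156 + F)
1/(-49312 + V(-16)) = 1/(-49312 + (-34008 + (-16)² - 62*(-16))) = 1/(-49312 + (-34008 + 256 + 992)) = 1/(-49312 - 32760) = 1/(-82072) = -1/82072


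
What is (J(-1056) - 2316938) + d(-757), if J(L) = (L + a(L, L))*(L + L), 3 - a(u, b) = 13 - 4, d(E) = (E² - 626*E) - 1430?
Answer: 971507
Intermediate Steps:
d(E) = -1430 + E² - 626*E
a(u, b) = -6 (a(u, b) = 3 - (13 - 4) = 3 - 1*9 = 3 - 9 = -6)
J(L) = 2*L*(-6 + L) (J(L) = (L - 6)*(L + L) = (-6 + L)*(2*L) = 2*L*(-6 + L))
(J(-1056) - 2316938) + d(-757) = (2*(-1056)*(-6 - 1056) - 2316938) + (-1430 + (-757)² - 626*(-757)) = (2*(-1056)*(-1062) - 2316938) + (-1430 + 573049 + 473882) = (2242944 - 2316938) + 1045501 = -73994 + 1045501 = 971507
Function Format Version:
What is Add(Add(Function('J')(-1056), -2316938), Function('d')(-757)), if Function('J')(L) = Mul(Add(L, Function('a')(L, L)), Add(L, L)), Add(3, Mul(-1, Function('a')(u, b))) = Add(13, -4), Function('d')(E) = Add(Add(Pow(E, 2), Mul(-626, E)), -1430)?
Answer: 971507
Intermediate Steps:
Function('d')(E) = Add(-1430, Pow(E, 2), Mul(-626, E))
Function('a')(u, b) = -6 (Function('a')(u, b) = Add(3, Mul(-1, Add(13, -4))) = Add(3, Mul(-1, 9)) = Add(3, -9) = -6)
Function('J')(L) = Mul(2, L, Add(-6, L)) (Function('J')(L) = Mul(Add(L, -6), Add(L, L)) = Mul(Add(-6, L), Mul(2, L)) = Mul(2, L, Add(-6, L)))
Add(Add(Function('J')(-1056), -2316938), Function('d')(-757)) = Add(Add(Mul(2, -1056, Add(-6, -1056)), -2316938), Add(-1430, Pow(-757, 2), Mul(-626, -757))) = Add(Add(Mul(2, -1056, -1062), -2316938), Add(-1430, 573049, 473882)) = Add(Add(2242944, -2316938), 1045501) = Add(-73994, 1045501) = 971507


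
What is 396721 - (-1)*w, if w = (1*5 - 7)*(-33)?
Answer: 396787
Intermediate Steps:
w = 66 (w = (5 - 7)*(-33) = -2*(-33) = 66)
396721 - (-1)*w = 396721 - (-1)*66 = 396721 - 1*(-66) = 396721 + 66 = 396787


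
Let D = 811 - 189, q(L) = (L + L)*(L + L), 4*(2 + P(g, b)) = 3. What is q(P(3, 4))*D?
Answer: 7775/2 ≈ 3887.5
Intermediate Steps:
P(g, b) = -5/4 (P(g, b) = -2 + (¼)*3 = -2 + ¾ = -5/4)
q(L) = 4*L² (q(L) = (2*L)*(2*L) = 4*L²)
D = 622
q(P(3, 4))*D = (4*(-5/4)²)*622 = (4*(25/16))*622 = (25/4)*622 = 7775/2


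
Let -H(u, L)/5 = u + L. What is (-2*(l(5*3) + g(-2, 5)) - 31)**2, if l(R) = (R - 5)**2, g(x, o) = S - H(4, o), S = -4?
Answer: 97969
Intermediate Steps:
H(u, L) = -5*L - 5*u (H(u, L) = -5*(u + L) = -5*(L + u) = -5*L - 5*u)
g(x, o) = 16 + 5*o (g(x, o) = -4 - (-5*o - 5*4) = -4 - (-5*o - 20) = -4 - (-20 - 5*o) = -4 + (20 + 5*o) = 16 + 5*o)
l(R) = (-5 + R)**2
(-2*(l(5*3) + g(-2, 5)) - 31)**2 = (-2*((-5 + 5*3)**2 + (16 + 5*5)) - 31)**2 = (-2*((-5 + 15)**2 + (16 + 25)) - 31)**2 = (-2*(10**2 + 41) - 31)**2 = (-2*(100 + 41) - 31)**2 = (-2*141 - 31)**2 = (-282 - 31)**2 = (-313)**2 = 97969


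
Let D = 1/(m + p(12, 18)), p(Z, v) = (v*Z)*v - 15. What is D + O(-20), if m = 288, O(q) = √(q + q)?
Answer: 1/4161 + 2*I*√10 ≈ 0.00024033 + 6.3246*I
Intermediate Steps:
O(q) = √2*√q (O(q) = √(2*q) = √2*√q)
p(Z, v) = -15 + Z*v² (p(Z, v) = (Z*v)*v - 15 = Z*v² - 15 = -15 + Z*v²)
D = 1/4161 (D = 1/(288 + (-15 + 12*18²)) = 1/(288 + (-15 + 12*324)) = 1/(288 + (-15 + 3888)) = 1/(288 + 3873) = 1/4161 ≈ 0.00024033)
D + O(-20) = 1/4161 + √2*√(-20) = 1/4161 + √2*(2*I*√5) = 1/4161 + 2*I*√10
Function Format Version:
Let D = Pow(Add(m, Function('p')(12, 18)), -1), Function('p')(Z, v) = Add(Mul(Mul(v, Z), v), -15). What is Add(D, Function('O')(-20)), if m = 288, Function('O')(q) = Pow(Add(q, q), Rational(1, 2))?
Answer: Add(Rational(1, 4161), Mul(2, I, Pow(10, Rational(1, 2)))) ≈ Add(0.00024033, Mul(6.3246, I))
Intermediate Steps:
Function('O')(q) = Mul(Pow(2, Rational(1, 2)), Pow(q, Rational(1, 2))) (Function('O')(q) = Pow(Mul(2, q), Rational(1, 2)) = Mul(Pow(2, Rational(1, 2)), Pow(q, Rational(1, 2))))
Function('p')(Z, v) = Add(-15, Mul(Z, Pow(v, 2))) (Function('p')(Z, v) = Add(Mul(Mul(Z, v), v), -15) = Add(Mul(Z, Pow(v, 2)), -15) = Add(-15, Mul(Z, Pow(v, 2))))
D = Rational(1, 4161) (D = Pow(Add(288, Add(-15, Mul(12, Pow(18, 2)))), -1) = Pow(Add(288, Add(-15, Mul(12, 324))), -1) = Pow(Add(288, Add(-15, 3888)), -1) = Pow(Add(288, 3873), -1) = Pow(4161, -1) = Rational(1, 4161) ≈ 0.00024033)
Add(D, Function('O')(-20)) = Add(Rational(1, 4161), Mul(Pow(2, Rational(1, 2)), Pow(-20, Rational(1, 2)))) = Add(Rational(1, 4161), Mul(Pow(2, Rational(1, 2)), Mul(2, I, Pow(5, Rational(1, 2))))) = Add(Rational(1, 4161), Mul(2, I, Pow(10, Rational(1, 2))))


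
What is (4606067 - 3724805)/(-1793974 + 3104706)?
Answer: 440631/655366 ≈ 0.67234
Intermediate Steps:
(4606067 - 3724805)/(-1793974 + 3104706) = 881262/1310732 = 881262*(1/1310732) = 440631/655366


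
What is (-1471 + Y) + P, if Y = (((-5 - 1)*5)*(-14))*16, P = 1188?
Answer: 6437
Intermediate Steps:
Y = 6720 (Y = (-6*5*(-14))*16 = -30*(-14)*16 = 420*16 = 6720)
(-1471 + Y) + P = (-1471 + 6720) + 1188 = 5249 + 1188 = 6437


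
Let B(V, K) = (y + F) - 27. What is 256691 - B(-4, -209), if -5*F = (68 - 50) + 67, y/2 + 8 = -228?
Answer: 257207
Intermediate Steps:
y = -472 (y = -16 + 2*(-228) = -16 - 456 = -472)
F = -17 (F = -((68 - 50) + 67)/5 = -(18 + 67)/5 = -⅕*85 = -17)
B(V, K) = -516 (B(V, K) = (-472 - 17) - 27 = -489 - 27 = -516)
256691 - B(-4, -209) = 256691 - 1*(-516) = 256691 + 516 = 257207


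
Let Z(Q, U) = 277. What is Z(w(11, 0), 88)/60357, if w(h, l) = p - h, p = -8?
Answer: 277/60357 ≈ 0.0045894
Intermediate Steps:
w(h, l) = -8 - h
Z(w(11, 0), 88)/60357 = 277/60357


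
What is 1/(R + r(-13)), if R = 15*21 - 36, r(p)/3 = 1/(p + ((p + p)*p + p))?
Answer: 104/29017 ≈ 0.0035841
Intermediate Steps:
r(p) = 3/(2*p + 2*p**2) (r(p) = 3/(p + ((p + p)*p + p)) = 3/(p + ((2*p)*p + p)) = 3/(p + (2*p**2 + p)) = 3/(p + (p + 2*p**2)) = 3/(2*p + 2*p**2))
R = 279 (R = 315 - 36 = 279)
1/(R + r(-13)) = 1/(279 + (3/2)/(-13*(1 - 13))) = 1/(279 + (3/2)*(-1/13)/(-12)) = 1/(279 + (3/2)*(-1/13)*(-1/12)) = 1/(279 + 1/104) = 1/(29017/104) = 104/29017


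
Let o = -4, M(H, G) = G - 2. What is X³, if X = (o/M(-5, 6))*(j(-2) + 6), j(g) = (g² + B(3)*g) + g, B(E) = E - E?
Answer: -512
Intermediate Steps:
M(H, G) = -2 + G
B(E) = 0
j(g) = g + g² (j(g) = (g² + 0*g) + g = (g² + 0) + g = g² + g = g + g²)
X = -8 (X = (-4/(-2 + 6))*(-2*(1 - 2) + 6) = (-4/4)*(-2*(-1) + 6) = (-4*¼)*(2 + 6) = -1*8 = -8)
X³ = (-8)³ = -512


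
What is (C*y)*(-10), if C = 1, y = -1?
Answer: 10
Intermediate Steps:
(C*y)*(-10) = (1*(-1))*(-10) = -1*(-10) = 10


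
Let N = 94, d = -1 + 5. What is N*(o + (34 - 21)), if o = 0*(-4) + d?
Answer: 1598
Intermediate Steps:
d = 4
o = 4 (o = 0*(-4) + 4 = 0 + 4 = 4)
N*(o + (34 - 21)) = 94*(4 + (34 - 21)) = 94*(4 + 13) = 94*17 = 1598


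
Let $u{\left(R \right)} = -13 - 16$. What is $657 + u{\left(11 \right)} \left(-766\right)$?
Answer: $22871$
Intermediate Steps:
$u{\left(R \right)} = -29$
$657 + u{\left(11 \right)} \left(-766\right) = 657 - -22214 = 657 + 22214 = 22871$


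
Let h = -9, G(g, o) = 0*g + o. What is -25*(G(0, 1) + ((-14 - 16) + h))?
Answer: 950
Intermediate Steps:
G(g, o) = o (G(g, o) = 0 + o = o)
-25*(G(0, 1) + ((-14 - 16) + h)) = -25*(1 + ((-14 - 16) - 9)) = -25*(1 + (-30 - 9)) = -25*(1 - 39) = -25*(-38) = 950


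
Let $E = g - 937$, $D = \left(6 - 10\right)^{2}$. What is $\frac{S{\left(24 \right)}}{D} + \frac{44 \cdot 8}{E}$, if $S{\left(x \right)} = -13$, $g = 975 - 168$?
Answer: $- \frac{3661}{1040} \approx -3.5202$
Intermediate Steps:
$g = 807$ ($g = 975 - 168 = 807$)
$D = 16$ ($D = \left(6 - 10\right)^{2} = \left(-4\right)^{2} = 16$)
$E = -130$ ($E = 807 - 937 = -130$)
$\frac{S{\left(24 \right)}}{D} + \frac{44 \cdot 8}{E} = - \frac{13}{16} + \frac{44 \cdot 8}{-130} = \left(-13\right) \frac{1}{16} + 352 \left(- \frac{1}{130}\right) = - \frac{13}{16} - \frac{176}{65} = - \frac{3661}{1040}$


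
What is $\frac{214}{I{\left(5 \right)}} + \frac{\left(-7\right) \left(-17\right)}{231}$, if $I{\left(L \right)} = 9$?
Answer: $\frac{2405}{99} \approx 24.293$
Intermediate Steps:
$\frac{214}{I{\left(5 \right)}} + \frac{\left(-7\right) \left(-17\right)}{231} = \frac{214}{9} + \frac{\left(-7\right) \left(-17\right)}{231} = 214 \cdot \frac{1}{9} + 119 \cdot \frac{1}{231} = \frac{214}{9} + \frac{17}{33} = \frac{2405}{99}$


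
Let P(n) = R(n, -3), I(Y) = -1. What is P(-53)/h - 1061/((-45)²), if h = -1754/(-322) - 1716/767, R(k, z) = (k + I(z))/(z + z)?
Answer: 140768324/61744275 ≈ 2.2799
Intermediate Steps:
R(k, z) = (-1 + k)/(2*z) (R(k, z) = (k - 1)/(z + z) = (-1 + k)/((2*z)) = (-1 + k)*(1/(2*z)) = (-1 + k)/(2*z))
P(n) = ⅙ - n/6 (P(n) = (½)*(-1 + n)/(-3) = (½)*(-⅓)*(-1 + n) = ⅙ - n/6)
h = 30491/9499 (h = -1754*(-1/322) - 1716*1/767 = 877/161 - 132/59 = 30491/9499 ≈ 3.2099)
P(-53)/h - 1061/((-45)²) = (⅙ - ⅙*(-53))/(30491/9499) - 1061/((-45)²) = (⅙ + 53/6)*(9499/30491) - 1061/2025 = 9*(9499/30491) - 1061*1/2025 = 85491/30491 - 1061/2025 = 140768324/61744275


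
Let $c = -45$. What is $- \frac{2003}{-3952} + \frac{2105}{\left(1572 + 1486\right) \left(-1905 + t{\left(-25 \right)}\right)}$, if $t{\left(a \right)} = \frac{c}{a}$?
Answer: $\frac{560053471}{1105797264} \approx 0.50647$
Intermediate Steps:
$t{\left(a \right)} = - \frac{45}{a}$
$- \frac{2003}{-3952} + \frac{2105}{\left(1572 + 1486\right) \left(-1905 + t{\left(-25 \right)}\right)} = - \frac{2003}{-3952} + \frac{2105}{\left(1572 + 1486\right) \left(-1905 - \frac{45}{-25}\right)} = \left(-2003\right) \left(- \frac{1}{3952}\right) + \frac{2105}{3058 \left(-1905 - - \frac{9}{5}\right)} = \frac{2003}{3952} + \frac{2105}{3058 \left(-1905 + \frac{9}{5}\right)} = \frac{2003}{3952} + \frac{2105}{3058 \left(- \frac{9516}{5}\right)} = \frac{2003}{3952} + \frac{2105}{- \frac{29099928}{5}} = \frac{2003}{3952} + 2105 \left(- \frac{5}{29099928}\right) = \frac{2003}{3952} - \frac{10525}{29099928} = \frac{560053471}{1105797264}$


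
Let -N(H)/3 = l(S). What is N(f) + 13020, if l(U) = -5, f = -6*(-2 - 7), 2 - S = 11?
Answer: 13035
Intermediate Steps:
S = -9 (S = 2 - 1*11 = 2 - 11 = -9)
f = 54 (f = -6*(-9) = 54)
N(H) = 15 (N(H) = -3*(-5) = 15)
N(f) + 13020 = 15 + 13020 = 13035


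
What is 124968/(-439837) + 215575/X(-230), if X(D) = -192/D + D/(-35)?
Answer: 76327633267159/2622308194 ≈ 29107.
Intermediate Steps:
X(D) = -192/D - D/35 (X(D) = -192/D + D*(-1/35) = -192/D - D/35)
124968/(-439837) + 215575/X(-230) = 124968/(-439837) + 215575/(-192/(-230) - 1/35*(-230)) = 124968*(-1/439837) + 215575/(-192*(-1/230) + 46/7) = -124968/439837 + 215575/(96/115 + 46/7) = -124968/439837 + 215575/(5962/805) = -124968/439837 + 215575*(805/5962) = -124968/439837 + 173537875/5962 = 76327633267159/2622308194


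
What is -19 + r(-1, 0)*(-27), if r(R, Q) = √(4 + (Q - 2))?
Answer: -19 - 27*√2 ≈ -57.184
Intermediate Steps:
r(R, Q) = √(2 + Q) (r(R, Q) = √(4 + (-2 + Q)) = √(2 + Q))
-19 + r(-1, 0)*(-27) = -19 + √(2 + 0)*(-27) = -19 + √2*(-27) = -19 - 27*√2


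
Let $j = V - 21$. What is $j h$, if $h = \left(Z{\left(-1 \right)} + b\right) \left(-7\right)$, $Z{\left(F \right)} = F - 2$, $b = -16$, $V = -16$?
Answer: $-4921$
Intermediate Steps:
$Z{\left(F \right)} = -2 + F$ ($Z{\left(F \right)} = F - 2 = -2 + F$)
$j = -37$ ($j = -16 - 21 = -37$)
$h = 133$ ($h = \left(\left(-2 - 1\right) - 16\right) \left(-7\right) = \left(-3 - 16\right) \left(-7\right) = \left(-19\right) \left(-7\right) = 133$)
$j h = \left(-37\right) 133 = -4921$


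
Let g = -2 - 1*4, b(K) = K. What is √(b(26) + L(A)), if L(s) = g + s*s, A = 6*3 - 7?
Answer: √141 ≈ 11.874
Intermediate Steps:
A = 11 (A = 18 - 7 = 11)
g = -6 (g = -2 - 4 = -6)
L(s) = -6 + s² (L(s) = -6 + s*s = -6 + s²)
√(b(26) + L(A)) = √(26 + (-6 + 11²)) = √(26 + (-6 + 121)) = √(26 + 115) = √141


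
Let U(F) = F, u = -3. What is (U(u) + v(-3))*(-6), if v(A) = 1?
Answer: 12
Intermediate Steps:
(U(u) + v(-3))*(-6) = (-3 + 1)*(-6) = -2*(-6) = 12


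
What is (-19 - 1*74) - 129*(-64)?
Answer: 8163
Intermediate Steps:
(-19 - 1*74) - 129*(-64) = (-19 - 74) + 8256 = -93 + 8256 = 8163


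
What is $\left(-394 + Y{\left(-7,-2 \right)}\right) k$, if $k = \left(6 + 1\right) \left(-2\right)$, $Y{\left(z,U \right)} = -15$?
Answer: $5726$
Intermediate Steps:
$k = -14$ ($k = 7 \left(-2\right) = -14$)
$\left(-394 + Y{\left(-7,-2 \right)}\right) k = \left(-394 - 15\right) \left(-14\right) = \left(-409\right) \left(-14\right) = 5726$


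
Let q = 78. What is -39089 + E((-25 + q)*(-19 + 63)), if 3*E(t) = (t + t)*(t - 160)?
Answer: 3337647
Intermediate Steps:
E(t) = 2*t*(-160 + t)/3 (E(t) = ((t + t)*(t - 160))/3 = ((2*t)*(-160 + t))/3 = (2*t*(-160 + t))/3 = 2*t*(-160 + t)/3)
-39089 + E((-25 + q)*(-19 + 63)) = -39089 + 2*((-25 + 78)*(-19 + 63))*(-160 + (-25 + 78)*(-19 + 63))/3 = -39089 + 2*(53*44)*(-160 + 53*44)/3 = -39089 + (⅔)*2332*(-160 + 2332) = -39089 + (⅔)*2332*2172 = -39089 + 3376736 = 3337647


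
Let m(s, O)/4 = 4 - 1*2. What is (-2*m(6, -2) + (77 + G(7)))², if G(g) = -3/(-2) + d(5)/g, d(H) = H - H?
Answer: 15625/4 ≈ 3906.3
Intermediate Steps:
d(H) = 0
m(s, O) = 8 (m(s, O) = 4*(4 - 1*2) = 4*(4 - 2) = 4*2 = 8)
G(g) = 3/2 (G(g) = -3/(-2) + 0/g = -3*(-½) + 0 = 3/2 + 0 = 3/2)
(-2*m(6, -2) + (77 + G(7)))² = (-2*8 + (77 + 3/2))² = (-16 + 157/2)² = (125/2)² = 15625/4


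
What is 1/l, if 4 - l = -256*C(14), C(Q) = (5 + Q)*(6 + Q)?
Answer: 1/97284 ≈ 1.0279e-5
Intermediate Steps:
l = 97284 (l = 4 - (-256)*(30 + 14² + 11*14) = 4 - (-256)*(30 + 196 + 154) = 4 - (-256)*380 = 4 - 1*(-97280) = 4 + 97280 = 97284)
1/l = 1/97284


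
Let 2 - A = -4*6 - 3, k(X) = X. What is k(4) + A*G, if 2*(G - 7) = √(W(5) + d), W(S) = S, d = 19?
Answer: 207 + 29*√6 ≈ 278.04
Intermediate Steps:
G = 7 + √6 (G = 7 + √(5 + 19)/2 = 7 + √24/2 = 7 + (2*√6)/2 = 7 + √6 ≈ 9.4495)
A = 29 (A = 2 - (-4*6 - 3) = 2 - (-24 - 3) = 2 - 1*(-27) = 2 + 27 = 29)
k(4) + A*G = 4 + 29*(7 + √6) = 4 + (203 + 29*√6) = 207 + 29*√6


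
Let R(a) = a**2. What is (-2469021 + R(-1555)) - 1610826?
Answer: -1661822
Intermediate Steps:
(-2469021 + R(-1555)) - 1610826 = (-2469021 + (-1555)**2) - 1610826 = (-2469021 + 2418025) - 1610826 = -50996 - 1610826 = -1661822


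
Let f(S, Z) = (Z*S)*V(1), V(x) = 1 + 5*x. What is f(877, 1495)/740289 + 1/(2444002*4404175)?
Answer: 2565926552160987933/241464605999815550 ≈ 10.627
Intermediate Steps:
f(S, Z) = 6*S*Z (f(S, Z) = (Z*S)*(1 + 5*1) = (S*Z)*(1 + 5) = (S*Z)*6 = 6*S*Z)
f(877, 1495)/740289 + 1/(2444002*4404175) = (6*877*1495)/740289 + 1/(2444002*4404175) = 7866690*(1/740289) + (1/2444002)*(1/4404175) = 2622230/246763 + 1/10763812508350 = 2565926552160987933/241464605999815550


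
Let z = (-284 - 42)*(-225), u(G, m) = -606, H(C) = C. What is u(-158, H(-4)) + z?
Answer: 72744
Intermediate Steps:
z = 73350 (z = -326*(-225) = 73350)
u(-158, H(-4)) + z = -606 + 73350 = 72744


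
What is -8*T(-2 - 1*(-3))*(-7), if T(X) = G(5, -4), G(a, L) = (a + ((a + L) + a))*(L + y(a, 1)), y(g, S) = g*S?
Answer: 616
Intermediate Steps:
y(g, S) = S*g
G(a, L) = (L + a)*(L + 3*a) (G(a, L) = (a + ((a + L) + a))*(L + 1*a) = (a + ((L + a) + a))*(L + a) = (a + (L + 2*a))*(L + a) = (L + 3*a)*(L + a) = (L + a)*(L + 3*a))
T(X) = 11 (T(X) = (-4)² + 3*5² + 4*(-4)*5 = 16 + 3*25 - 80 = 16 + 75 - 80 = 11)
-8*T(-2 - 1*(-3))*(-7) = -8*11*(-7) = -88*(-7) = 616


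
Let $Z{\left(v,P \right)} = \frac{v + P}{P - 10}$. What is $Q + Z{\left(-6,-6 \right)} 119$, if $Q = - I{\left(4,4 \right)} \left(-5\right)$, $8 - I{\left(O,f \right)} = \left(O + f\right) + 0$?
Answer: $\frac{357}{4} \approx 89.25$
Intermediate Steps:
$I{\left(O,f \right)} = 8 - O - f$ ($I{\left(O,f \right)} = 8 - \left(\left(O + f\right) + 0\right) = 8 - \left(O + f\right) = 8 - O - f$)
$Z{\left(v,P \right)} = \frac{P + v}{-10 + P}$
$Q = 0$ ($Q = - (8 - 4 - 4) \left(-5\right) = \left(-1\right) 0 \left(-5\right) = 0 \left(-5\right) = 0$)
$Q + Z{\left(-6,-6 \right)} 119 = 0 + \frac{-6 - 6}{-10 - 6} \cdot 119 = 0 + \frac{1}{-16} \left(-12\right) 119 = 0 + \left(- \frac{1}{16}\right) \left(-12\right) 119 = 0 + \frac{3}{4} \cdot 119 = 0 + \frac{357}{4} = \frac{357}{4}$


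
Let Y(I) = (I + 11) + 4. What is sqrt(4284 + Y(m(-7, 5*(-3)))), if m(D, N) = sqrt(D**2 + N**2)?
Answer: sqrt(4299 + sqrt(274)) ≈ 65.693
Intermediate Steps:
Y(I) = 15 + I (Y(I) = (11 + I) + 4 = 15 + I)
sqrt(4284 + Y(m(-7, 5*(-3)))) = sqrt(4284 + (15 + sqrt((-7)**2 + (5*(-3))**2))) = sqrt(4284 + (15 + sqrt(49 + (-15)**2))) = sqrt(4284 + (15 + sqrt(49 + 225))) = sqrt(4284 + (15 + sqrt(274))) = sqrt(4299 + sqrt(274))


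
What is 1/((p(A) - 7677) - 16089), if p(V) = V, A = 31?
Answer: -1/23735 ≈ -4.2132e-5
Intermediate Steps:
1/((p(A) - 7677) - 16089) = 1/((31 - 7677) - 16089) = 1/(-7646 - 16089) = 1/(-23735) = -1/23735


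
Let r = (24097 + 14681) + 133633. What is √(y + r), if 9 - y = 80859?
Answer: √91561 ≈ 302.59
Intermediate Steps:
y = -80850 (y = 9 - 1*80859 = 9 - 80859 = -80850)
r = 172411 (r = 38778 + 133633 = 172411)
√(y + r) = √(-80850 + 172411) = √91561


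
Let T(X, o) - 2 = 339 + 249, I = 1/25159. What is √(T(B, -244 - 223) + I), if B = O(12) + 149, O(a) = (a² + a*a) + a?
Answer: √373455440949/25159 ≈ 24.290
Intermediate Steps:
O(a) = a + 2*a² (O(a) = (a² + a²) + a = 2*a² + a = a + 2*a²)
B = 449 (B = 12*(1 + 2*12) + 149 = 12*(1 + 24) + 149 = 12*25 + 149 = 300 + 149 = 449)
I = 1/25159 ≈ 3.9747e-5
T(X, o) = 590 (T(X, o) = 2 + (339 + 249) = 2 + 588 = 590)
√(T(B, -244 - 223) + I) = √(590 + 1/25159) = √(14843811/25159) = √373455440949/25159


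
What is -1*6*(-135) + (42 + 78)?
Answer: 930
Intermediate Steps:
-1*6*(-135) + (42 + 78) = -6*(-135) + 120 = 810 + 120 = 930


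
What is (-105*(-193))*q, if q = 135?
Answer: 2735775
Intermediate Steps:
(-105*(-193))*q = -105*(-193)*135 = 20265*135 = 2735775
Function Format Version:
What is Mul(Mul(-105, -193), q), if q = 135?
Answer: 2735775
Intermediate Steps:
Mul(Mul(-105, -193), q) = Mul(Mul(-105, -193), 135) = Mul(20265, 135) = 2735775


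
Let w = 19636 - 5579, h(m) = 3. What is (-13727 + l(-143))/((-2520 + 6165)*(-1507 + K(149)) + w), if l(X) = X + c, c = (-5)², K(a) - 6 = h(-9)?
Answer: 13845/5446153 ≈ 0.0025422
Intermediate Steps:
K(a) = 9 (K(a) = 6 + 3 = 9)
c = 25
w = 14057
l(X) = 25 + X (l(X) = X + 25 = 25 + X)
(-13727 + l(-143))/((-2520 + 6165)*(-1507 + K(149)) + w) = (-13727 + (25 - 143))/((-2520 + 6165)*(-1507 + 9) + 14057) = (-13727 - 118)/(3645*(-1498) + 14057) = -13845/(-5460210 + 14057) = -13845/(-5446153) = -13845*(-1/5446153) = 13845/5446153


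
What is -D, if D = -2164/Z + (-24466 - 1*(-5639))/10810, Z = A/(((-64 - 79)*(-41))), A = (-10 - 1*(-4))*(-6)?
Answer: 34288224673/97290 ≈ 3.5243e+5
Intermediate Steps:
A = 36 (A = (-10 + 4)*(-6) = -6*(-6) = 36)
Z = 36/5863 (Z = 36/(((-64 - 79)*(-41))) = 36/((-143*(-41))) = 36/5863 ≈ 0.0061402)
D = -34288224673/97290 (D = -2164/36/5863 + (-24466 - 1*(-5639))/10810 = -2164*5863/36 + (-24466 + 5639)*(1/10810) = -3171883/9 - 18827*1/10810 = -3171883/9 - 18827/10810 = -34288224673/97290 ≈ -3.5243e+5)
-D = -1*(-34288224673/97290) = 34288224673/97290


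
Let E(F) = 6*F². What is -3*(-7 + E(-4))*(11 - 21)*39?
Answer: 104130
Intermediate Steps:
-3*(-7 + E(-4))*(11 - 21)*39 = -3*(-7 + 6*(-4)²)*(11 - 21)*39 = -3*(-7 + 6*16)*(-10)*39 = -3*(-7 + 96)*(-10)*39 = -267*(-10)*39 = -3*(-890)*39 = 2670*39 = 104130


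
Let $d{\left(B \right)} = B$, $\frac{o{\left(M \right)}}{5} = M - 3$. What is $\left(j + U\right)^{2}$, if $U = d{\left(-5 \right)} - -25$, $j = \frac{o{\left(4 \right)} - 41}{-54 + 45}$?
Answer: $576$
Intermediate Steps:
$o{\left(M \right)} = -15 + 5 M$ ($o{\left(M \right)} = 5 \left(M - 3\right) = 5 \left(-3 + M\right) = -15 + 5 M$)
$j = 4$ ($j = \frac{\left(-15 + 5 \cdot 4\right) - 41}{-54 + 45} = \frac{\left(-15 + 20\right) - 41}{-9} = \left(5 - 41\right) \left(- \frac{1}{9}\right) = \left(-36\right) \left(- \frac{1}{9}\right) = 4$)
$U = 20$ ($U = -5 - -25 = -5 + 25 = 20$)
$\left(j + U\right)^{2} = \left(4 + 20\right)^{2} = 24^{2} = 576$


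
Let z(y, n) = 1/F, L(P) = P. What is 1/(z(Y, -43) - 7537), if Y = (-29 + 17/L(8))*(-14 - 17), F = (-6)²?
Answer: -36/271331 ≈ -0.00013268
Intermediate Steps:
F = 36
Y = 6665/8 (Y = (-29 + 17/8)*(-14 - 17) = (-29 + 17*(⅛))*(-31) = (-29 + 17/8)*(-31) = -215/8*(-31) = 6665/8 ≈ 833.13)
z(y, n) = 1/36
1/(z(Y, -43) - 7537) = 1/(1/36 - 7537) = 1/(-271331/36) = -36/271331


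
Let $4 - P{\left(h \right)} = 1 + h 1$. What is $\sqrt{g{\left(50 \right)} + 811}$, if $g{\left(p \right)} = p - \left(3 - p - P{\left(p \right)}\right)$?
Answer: $\sqrt{861} \approx 29.343$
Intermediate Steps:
$P{\left(h \right)} = 3 - h$ ($P{\left(h \right)} = 4 - \left(1 + h 1\right) = 4 - \left(1 + h\right) = 3 - h$)
$g{\left(p \right)} = p$ ($g{\left(p \right)} = p + \left(\left(p - \left(-3 + p\right)\right) - 3\right) = p + \left(3 - 3\right) = p + 0 = p$)
$\sqrt{g{\left(50 \right)} + 811} = \sqrt{50 + 811} = \sqrt{861}$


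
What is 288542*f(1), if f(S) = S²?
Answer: 288542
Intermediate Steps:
288542*f(1) = 288542*1² = 288542*1 = 288542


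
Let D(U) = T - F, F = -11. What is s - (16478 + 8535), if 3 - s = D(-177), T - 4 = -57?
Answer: -24968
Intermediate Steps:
T = -53 (T = 4 - 57 = -53)
D(U) = -42 (D(U) = -53 - 1*(-11) = -53 + 11 = -42)
s = 45 (s = 3 - 1*(-42) = 3 + 42 = 45)
s - (16478 + 8535) = 45 - (16478 + 8535) = 45 - 1*25013 = 45 - 25013 = -24968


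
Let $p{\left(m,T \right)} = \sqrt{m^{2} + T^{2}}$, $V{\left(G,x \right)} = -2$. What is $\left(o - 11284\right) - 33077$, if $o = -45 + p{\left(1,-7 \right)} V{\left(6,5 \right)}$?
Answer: $-44406 - 10 \sqrt{2} \approx -44420.0$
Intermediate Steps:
$p{\left(m,T \right)} = \sqrt{T^{2} + m^{2}}$
$o = -45 - 10 \sqrt{2}$ ($o = -45 + \sqrt{\left(-7\right)^{2} + 1^{2}} \left(-2\right) = -45 + \sqrt{49 + 1} \left(-2\right) = -45 + \sqrt{50} \left(-2\right) = -45 + 5 \sqrt{2} \left(-2\right) = -45 - 10 \sqrt{2} \approx -59.142$)
$\left(o - 11284\right) - 33077 = \left(\left(-45 - 10 \sqrt{2}\right) - 11284\right) - 33077 = \left(-11329 - 10 \sqrt{2}\right) - 33077 = -44406 - 10 \sqrt{2}$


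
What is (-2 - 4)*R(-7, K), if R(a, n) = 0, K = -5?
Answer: 0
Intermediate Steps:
(-2 - 4)*R(-7, K) = (-2 - 4)*0 = -6*0 = 0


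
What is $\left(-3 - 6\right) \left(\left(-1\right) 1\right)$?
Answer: $9$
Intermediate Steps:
$\left(-3 - 6\right) \left(\left(-1\right) 1\right) = \left(-3 - 6\right) \left(-1\right) = \left(-9\right) \left(-1\right) = 9$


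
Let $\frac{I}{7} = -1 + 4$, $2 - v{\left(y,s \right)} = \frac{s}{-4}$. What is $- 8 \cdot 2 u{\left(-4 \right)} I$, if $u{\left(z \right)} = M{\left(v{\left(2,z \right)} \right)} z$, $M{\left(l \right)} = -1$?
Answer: $-1344$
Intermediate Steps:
$v{\left(y,s \right)} = 2 + \frac{s}{4}$ ($v{\left(y,s \right)} = 2 - \frac{s}{-4} = 2 - s \left(- \frac{1}{4}\right) = 2 - - \frac{s}{4} = 2 + \frac{s}{4}$)
$I = 21$ ($I = 7 \left(-1 + 4\right) = 7 \cdot 3 = 21$)
$u{\left(z \right)} = - z$
$- 8 \cdot 2 u{\left(-4 \right)} I = - 8 \cdot 2 \left(\left(-1\right) \left(-4\right)\right) 21 = - 8 \cdot 2 \cdot 4 \cdot 21 = \left(-8\right) 8 \cdot 21 = \left(-64\right) 21 = -1344$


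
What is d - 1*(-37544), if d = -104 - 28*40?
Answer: 36320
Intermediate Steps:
d = -1224 (d = -104 - 1120 = -1224)
d - 1*(-37544) = -1224 - 1*(-37544) = -1224 + 37544 = 36320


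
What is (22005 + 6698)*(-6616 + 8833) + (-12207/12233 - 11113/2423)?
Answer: 145089499833163/2280043 ≈ 6.3635e+7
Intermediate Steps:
(22005 + 6698)*(-6616 + 8833) + (-12207/12233 - 11113/2423) = 28703*2217 + (-12207*1/12233 - 11113*1/2423) = 63634551 + (-939/941 - 11113/2423) = 63634551 - 12732530/2280043 = 145089499833163/2280043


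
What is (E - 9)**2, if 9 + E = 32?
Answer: 196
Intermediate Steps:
E = 23 (E = -9 + 32 = 23)
(E - 9)**2 = (23 - 9)**2 = 14**2 = 196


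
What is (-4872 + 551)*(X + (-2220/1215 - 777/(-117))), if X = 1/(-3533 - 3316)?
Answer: -16667790832/801333 ≈ -20800.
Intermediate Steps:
X = -1/6849 (X = 1/(-6849) = -1/6849 ≈ -0.00014601)
(-4872 + 551)*(X + (-2220/1215 - 777/(-117))) = (-4872 + 551)*(-1/6849 + (-2220/1215 - 777/(-117))) = -4321*(-1/6849 + (-2220*1/1215 - 777*(-1/117))) = -4321*(-1/6849 + (-148/81 + 259/39)) = -4321*(-1/6849 + 5069/1053) = -4321*3857392/801333 = -16667790832/801333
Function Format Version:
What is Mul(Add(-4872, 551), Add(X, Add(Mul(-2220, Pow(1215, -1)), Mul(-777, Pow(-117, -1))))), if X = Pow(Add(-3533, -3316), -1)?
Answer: Rational(-16667790832, 801333) ≈ -20800.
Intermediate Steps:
X = Rational(-1, 6849) (X = Pow(-6849, -1) = Rational(-1, 6849) ≈ -0.00014601)
Mul(Add(-4872, 551), Add(X, Add(Mul(-2220, Pow(1215, -1)), Mul(-777, Pow(-117, -1))))) = Mul(Add(-4872, 551), Add(Rational(-1, 6849), Add(Mul(-2220, Pow(1215, -1)), Mul(-777, Pow(-117, -1))))) = Mul(-4321, Add(Rational(-1, 6849), Add(Mul(-2220, Rational(1, 1215)), Mul(-777, Rational(-1, 117))))) = Mul(-4321, Add(Rational(-1, 6849), Add(Rational(-148, 81), Rational(259, 39)))) = Mul(-4321, Add(Rational(-1, 6849), Rational(5069, 1053))) = Mul(-4321, Rational(3857392, 801333)) = Rational(-16667790832, 801333)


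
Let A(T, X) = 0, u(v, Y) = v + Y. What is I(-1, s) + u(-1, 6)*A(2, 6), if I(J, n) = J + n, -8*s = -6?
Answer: -1/4 ≈ -0.25000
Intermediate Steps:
s = 3/4 (s = -1/8*(-6) = 3/4 ≈ 0.75000)
u(v, Y) = Y + v
I(-1, s) + u(-1, 6)*A(2, 6) = (-1 + 3/4) + (6 - 1)*0 = -1/4 + 5*0 = -1/4 + 0 = -1/4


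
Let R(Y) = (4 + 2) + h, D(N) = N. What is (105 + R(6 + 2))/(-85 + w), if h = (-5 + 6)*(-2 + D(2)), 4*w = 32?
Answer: -111/77 ≈ -1.4416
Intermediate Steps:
w = 8 (w = (¼)*32 = 8)
h = 0 (h = (-5 + 6)*(-2 + 2) = 1*0 = 0)
R(Y) = 6 (R(Y) = (4 + 2) + 0 = 6 + 0 = 6)
(105 + R(6 + 2))/(-85 + w) = (105 + 6)/(-85 + 8) = 111/(-77) = -1/77*111 = -111/77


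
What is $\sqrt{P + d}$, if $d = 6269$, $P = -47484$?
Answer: $i \sqrt{41215} \approx 203.01 i$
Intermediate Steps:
$\sqrt{P + d} = \sqrt{-47484 + 6269} = \sqrt{-41215} = i \sqrt{41215}$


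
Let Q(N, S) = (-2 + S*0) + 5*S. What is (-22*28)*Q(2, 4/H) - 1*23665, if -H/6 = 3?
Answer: -195737/9 ≈ -21749.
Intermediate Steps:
H = -18 (H = -6*3 = -18)
Q(N, S) = -2 + 5*S (Q(N, S) = (-2 + 0) + 5*S = -2 + 5*S)
(-22*28)*Q(2, 4/H) - 1*23665 = (-22*28)*(-2 + 5*(4/(-18))) - 1*23665 = -616*(-2 + 5*(4*(-1/18))) - 23665 = -616*(-2 + 5*(-2/9)) - 23665 = -616*(-2 - 10/9) - 23665 = -616*(-28/9) - 23665 = 17248/9 - 23665 = -195737/9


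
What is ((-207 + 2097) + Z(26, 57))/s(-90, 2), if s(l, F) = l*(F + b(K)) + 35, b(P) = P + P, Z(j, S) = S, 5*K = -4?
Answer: -1947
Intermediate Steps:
K = -⅘ (K = (⅕)*(-4) = -⅘ ≈ -0.80000)
b(P) = 2*P
s(l, F) = 35 + l*(-8/5 + F) (s(l, F) = l*(F + 2*(-⅘)) + 35 = l*(F - 8/5) + 35 = l*(-8/5 + F) + 35 = 35 + l*(-8/5 + F))
((-207 + 2097) + Z(26, 57))/s(-90, 2) = ((-207 + 2097) + 57)/(35 - 8/5*(-90) + 2*(-90)) = (1890 + 57)/(35 + 144 - 180) = 1947/(-1) = 1947*(-1) = -1947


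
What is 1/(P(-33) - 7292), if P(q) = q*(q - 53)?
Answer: -1/4454 ≈ -0.00022452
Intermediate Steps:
P(q) = q*(-53 + q)
1/(P(-33) - 7292) = 1/(-33*(-53 - 33) - 7292) = 1/(-33*(-86) - 7292) = 1/(2838 - 7292) = 1/(-4454) = -1/4454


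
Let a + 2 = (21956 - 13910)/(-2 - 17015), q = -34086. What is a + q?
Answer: -580083542/17017 ≈ -34089.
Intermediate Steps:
a = -42080/17017 (a = -2 + (21956 - 13910)/(-2 - 17015) = -2 + 8046/(-17017) = -2 + 8046*(-1/17017) = -2 - 8046/17017 = -42080/17017 ≈ -2.4728)
a + q = -42080/17017 - 34086 = -580083542/17017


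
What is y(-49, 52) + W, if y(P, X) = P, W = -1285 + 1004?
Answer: -330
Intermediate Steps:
W = -281
y(-49, 52) + W = -49 - 281 = -330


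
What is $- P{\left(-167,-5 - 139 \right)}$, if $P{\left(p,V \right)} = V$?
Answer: $144$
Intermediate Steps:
$- P{\left(-167,-5 - 139 \right)} = - (-5 - 139) = \left(-1\right) \left(-144\right) = 144$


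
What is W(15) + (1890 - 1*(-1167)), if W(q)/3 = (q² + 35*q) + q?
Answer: 5352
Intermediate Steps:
W(q) = 3*q² + 108*q (W(q) = 3*((q² + 35*q) + q) = 3*(q² + 36*q) = 3*q² + 108*q)
W(15) + (1890 - 1*(-1167)) = 3*15*(36 + 15) + (1890 - 1*(-1167)) = 3*15*51 + (1890 + 1167) = 2295 + 3057 = 5352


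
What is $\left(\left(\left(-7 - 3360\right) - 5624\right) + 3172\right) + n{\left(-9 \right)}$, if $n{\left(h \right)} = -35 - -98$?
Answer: $-5756$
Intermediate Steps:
$n{\left(h \right)} = 63$ ($n{\left(h \right)} = -35 + 98 = 63$)
$\left(\left(\left(-7 - 3360\right) - 5624\right) + 3172\right) + n{\left(-9 \right)} = \left(\left(\left(-7 - 3360\right) - 5624\right) + 3172\right) + 63 = \left(\left(-3367 - 5624\right) + 3172\right) + 63 = \left(-8991 + 3172\right) + 63 = -5819 + 63 = -5756$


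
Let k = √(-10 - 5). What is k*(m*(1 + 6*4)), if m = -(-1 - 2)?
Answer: 75*I*√15 ≈ 290.47*I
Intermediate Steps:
m = 3 (m = -1*(-3) = 3)
k = I*√15 (k = √(-15) = I*√15 ≈ 3.873*I)
k*(m*(1 + 6*4)) = (I*√15)*(3*(1 + 6*4)) = (I*√15)*(3*(1 + 24)) = (I*√15)*(3*25) = (I*√15)*75 = 75*I*√15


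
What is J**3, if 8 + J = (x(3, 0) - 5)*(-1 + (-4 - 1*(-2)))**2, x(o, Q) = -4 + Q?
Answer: -704969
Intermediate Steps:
J = -89 (J = -8 + ((-4 + 0) - 5)*(-1 + (-4 - 1*(-2)))**2 = -8 + (-4 - 5)*(-1 + (-4 + 2))**2 = -8 - 9*(-1 - 2)**2 = -8 - 9*(-3)**2 = -8 - 9*9 = -8 - 81 = -89)
J**3 = (-89)**3 = -704969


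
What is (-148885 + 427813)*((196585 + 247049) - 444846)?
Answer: -338060736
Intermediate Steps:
(-148885 + 427813)*((196585 + 247049) - 444846) = 278928*(443634 - 444846) = 278928*(-1212) = -338060736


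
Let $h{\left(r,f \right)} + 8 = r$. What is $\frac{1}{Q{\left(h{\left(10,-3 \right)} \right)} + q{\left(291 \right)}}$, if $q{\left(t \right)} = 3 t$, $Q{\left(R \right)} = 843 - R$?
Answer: $\frac{1}{1714} \approx 0.00058343$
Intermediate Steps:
$h{\left(r,f \right)} = -8 + r$
$\frac{1}{Q{\left(h{\left(10,-3 \right)} \right)} + q{\left(291 \right)}} = \frac{1}{\left(843 - \left(-8 + 10\right)\right) + 3 \cdot 291} = \frac{1}{\left(843 - 2\right) + 873} = \frac{1}{841 + 873} = \frac{1}{1714}$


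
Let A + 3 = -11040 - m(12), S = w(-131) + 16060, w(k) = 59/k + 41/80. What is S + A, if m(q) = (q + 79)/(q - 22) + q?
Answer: 52548419/10480 ≈ 5014.2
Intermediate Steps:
w(k) = 41/80 + 59/k (w(k) = 59/k + 41*(1/80) = 59/k + 41/80 = 41/80 + 59/k)
m(q) = q + (79 + q)/(-22 + q) (m(q) = (79 + q)/(-22 + q) + q = q + (79 + q)/(-22 + q))
S = 168309451/10480 (S = (41/80 + 59/(-131)) + 16060 = (41/80 + 59*(-1/131)) + 16060 = (41/80 - 59/131) + 16060 = 651/10480 + 16060 = 168309451/10480 ≈ 16060.)
A = -110459/10 (A = -3 + (-11040 - (79 + 12**2 - 21*12)/(-22 + 12)) = -3 + (-11040 - (79 + 144 - 252)/(-10)) = -3 + (-11040 - (-1)*(-29)/10) = -3 + (-11040 - 1*29/10) = -3 + (-11040 - 29/10) = -3 - 110429/10 = -110459/10 ≈ -11046.)
S + A = 168309451/10480 - 110459/10 = 52548419/10480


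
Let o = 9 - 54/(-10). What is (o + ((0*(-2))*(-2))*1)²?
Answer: 5184/25 ≈ 207.36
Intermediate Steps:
o = 72/5 (o = 9 - 54*(-1)/10 = 9 - 6*(-9/10) = 9 + 27/5 = 72/5 ≈ 14.400)
(o + ((0*(-2))*(-2))*1)² = (72/5 + ((0*(-2))*(-2))*1)² = (72/5 + (0*(-2))*1)² = (72/5 + 0*1)² = (72/5 + 0)² = (72/5)² = 5184/25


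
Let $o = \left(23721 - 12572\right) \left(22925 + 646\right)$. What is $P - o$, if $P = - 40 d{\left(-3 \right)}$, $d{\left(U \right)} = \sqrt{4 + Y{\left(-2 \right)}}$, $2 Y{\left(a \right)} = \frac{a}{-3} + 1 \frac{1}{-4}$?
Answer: $-262793079 - \frac{10 \sqrt{606}}{3} \approx -2.6279 \cdot 10^{8}$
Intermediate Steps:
$Y{\left(a \right)} = - \frac{1}{8} - \frac{a}{6}$ ($Y{\left(a \right)} = \frac{\frac{a}{-3} + 1 \frac{1}{-4}}{2} = \frac{a \left(- \frac{1}{3}\right) + 1 \left(- \frac{1}{4}\right)}{2} = \frac{- \frac{a}{3} - \frac{1}{4}}{2} = \frac{- \frac{1}{4} - \frac{a}{3}}{2} = - \frac{1}{8} - \frac{a}{6}$)
$d{\left(U \right)} = \frac{\sqrt{606}}{12}$ ($d{\left(U \right)} = \sqrt{4 - - \frac{5}{24}} = \sqrt{4 + \left(- \frac{1}{8} + \frac{1}{3}\right)} = \sqrt{4 + \frac{5}{24}} = \sqrt{\frac{101}{24}} = \frac{\sqrt{606}}{12}$)
$o = 262793079$ ($o = 11149 \cdot 23571 = 262793079$)
$P = - \frac{10 \sqrt{606}}{3}$ ($P = - 40 \frac{\sqrt{606}}{12} = - \frac{10 \sqrt{606}}{3} \approx -82.057$)
$P - o = - \frac{10 \sqrt{606}}{3} - 262793079 = -262793079 - \frac{10 \sqrt{606}}{3}$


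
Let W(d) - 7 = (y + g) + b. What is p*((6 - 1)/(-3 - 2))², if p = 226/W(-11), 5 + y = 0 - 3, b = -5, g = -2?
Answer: -113/4 ≈ -28.250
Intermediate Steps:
y = -8 (y = -5 + (0 - 3) = -5 - 3 = -8)
W(d) = -8 (W(d) = 7 + ((-8 - 2) - 5) = 7 + (-10 - 5) = 7 - 15 = -8)
p = -113/4 (p = 226/(-8) = 226*(-⅛) = -113/4 ≈ -28.250)
p*((6 - 1)/(-3 - 2))² = -113*(6 - 1)²/(-3 - 2)²/4 = -113*1²/4 = -113/4*(-1)² = -113/4*1 = -113/4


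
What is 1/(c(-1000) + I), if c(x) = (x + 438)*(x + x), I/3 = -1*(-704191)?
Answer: 1/3236573 ≈ 3.0897e-7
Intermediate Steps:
I = 2112573 (I = 3*(-1*(-704191)) = 3*704191 = 2112573)
c(x) = 2*x*(438 + x) (c(x) = (438 + x)*(2*x) = 2*x*(438 + x))
1/(c(-1000) + I) = 1/(2*(-1000)*(438 - 1000) + 2112573) = 1/(2*(-1000)*(-562) + 2112573) = 1/(1124000 + 2112573) = 1/3236573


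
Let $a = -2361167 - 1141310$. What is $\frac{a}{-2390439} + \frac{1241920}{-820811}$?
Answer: $- \frac{93862354033}{1962098626029} \approx -0.047838$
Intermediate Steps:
$a = -3502477$
$\frac{a}{-2390439} + \frac{1241920}{-820811} = - \frac{3502477}{-2390439} + \frac{1241920}{-820811} = \left(-3502477\right) \left(- \frac{1}{2390439}\right) + 1241920 \left(- \frac{1}{820811}\right) = \frac{3502477}{2390439} - \frac{1241920}{820811} = - \frac{93862354033}{1962098626029}$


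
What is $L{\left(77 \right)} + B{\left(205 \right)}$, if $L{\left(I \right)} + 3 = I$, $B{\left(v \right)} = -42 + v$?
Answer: $237$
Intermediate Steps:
$L{\left(I \right)} = -3 + I$
$L{\left(77 \right)} + B{\left(205 \right)} = \left(-3 + 77\right) + \left(-42 + 205\right) = 74 + 163 = 237$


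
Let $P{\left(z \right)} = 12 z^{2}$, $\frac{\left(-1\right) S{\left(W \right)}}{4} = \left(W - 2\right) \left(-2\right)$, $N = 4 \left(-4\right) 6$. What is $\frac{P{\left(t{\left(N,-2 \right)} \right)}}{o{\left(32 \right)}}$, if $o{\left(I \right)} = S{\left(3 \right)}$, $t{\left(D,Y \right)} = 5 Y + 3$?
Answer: $\frac{147}{2} \approx 73.5$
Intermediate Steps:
$N = -96$ ($N = \left(-16\right) 6 = -96$)
$t{\left(D,Y \right)} = 3 + 5 Y$
$S{\left(W \right)} = -16 + 8 W$ ($S{\left(W \right)} = - 4 \left(W - 2\right) \left(-2\right) = - 4 \left(-2 + W\right) \left(-2\right) = - 4 \left(4 - 2 W\right) = -16 + 8 W$)
$o{\left(I \right)} = 8$ ($o{\left(I \right)} = -16 + 8 \cdot 3 = -16 + 24 = 8$)
$\frac{P{\left(t{\left(N,-2 \right)} \right)}}{o{\left(32 \right)}} = \frac{12 \left(3 + 5 \left(-2\right)\right)^{2}}{8} = 12 \left(3 - 10\right)^{2} \cdot \frac{1}{8} = 12 \left(-7\right)^{2} \cdot \frac{1}{8} = 12 \cdot 49 \cdot \frac{1}{8} = 588 \cdot \frac{1}{8} = \frac{147}{2}$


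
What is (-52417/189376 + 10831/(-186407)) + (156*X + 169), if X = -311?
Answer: -1706709850738279/35301012032 ≈ -48347.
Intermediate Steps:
(-52417/189376 + 10831/(-186407)) + (156*X + 169) = (-52417/189376 + 10831/(-186407)) + (156*(-311) + 169) = (-52417*1/189376 + 10831*(-1/186407)) + (-48516 + 169) = (-52417/189376 - 10831/186407) - 48347 = -11822027175/35301012032 - 48347 = -1706709850738279/35301012032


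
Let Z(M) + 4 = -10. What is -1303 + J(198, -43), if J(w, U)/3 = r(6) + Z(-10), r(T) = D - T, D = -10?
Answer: -1393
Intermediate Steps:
Z(M) = -14 (Z(M) = -4 - 10 = -14)
r(T) = -10 - T
J(w, U) = -90 (J(w, U) = 3*((-10 - 1*6) - 14) = 3*((-10 - 6) - 14) = 3*(-16 - 14) = 3*(-30) = -90)
-1303 + J(198, -43) = -1303 - 90 = -1393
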